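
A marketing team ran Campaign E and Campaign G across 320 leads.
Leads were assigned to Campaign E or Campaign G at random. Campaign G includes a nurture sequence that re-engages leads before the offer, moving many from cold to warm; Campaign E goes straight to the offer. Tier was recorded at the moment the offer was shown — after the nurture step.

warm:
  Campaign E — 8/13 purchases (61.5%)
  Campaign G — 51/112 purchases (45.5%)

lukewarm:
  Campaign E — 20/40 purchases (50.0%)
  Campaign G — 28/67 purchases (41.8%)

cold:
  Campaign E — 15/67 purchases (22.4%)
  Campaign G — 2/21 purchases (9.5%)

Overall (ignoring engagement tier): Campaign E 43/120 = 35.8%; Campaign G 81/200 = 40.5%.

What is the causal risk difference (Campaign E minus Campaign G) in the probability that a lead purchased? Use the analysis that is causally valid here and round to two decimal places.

-0.05

The stratified and pooled comparisons disagree (Campaign E wins within each engagement tier; Campaign G wins overall), so the answer turns on the causal role of engagement tier.
Engagement tier is downstream of the campaign. One should not condition on a consequence of treatment, so the overall rates are the right comparison.
The causal difference is the pooled difference: 0.358 − 0.405 = -0.047.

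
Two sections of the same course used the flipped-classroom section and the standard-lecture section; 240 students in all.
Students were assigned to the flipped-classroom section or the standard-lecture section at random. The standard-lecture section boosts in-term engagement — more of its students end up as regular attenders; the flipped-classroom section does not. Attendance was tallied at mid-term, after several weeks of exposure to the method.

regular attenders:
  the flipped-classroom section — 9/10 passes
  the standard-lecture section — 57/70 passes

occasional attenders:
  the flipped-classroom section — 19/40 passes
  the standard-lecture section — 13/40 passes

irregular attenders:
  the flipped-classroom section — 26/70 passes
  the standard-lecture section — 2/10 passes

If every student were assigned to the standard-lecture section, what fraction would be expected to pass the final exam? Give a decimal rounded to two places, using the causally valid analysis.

Mid-term attendance here is a post-treatment variable shaped by the teaching method; conditioning on it would introduce bias rather than remove it. The overall comparison is the causal one.
So P(outcome | do(the standard-lecture section)) is just the pooled rate for the standard-lecture section: 72/120 = 0.600.

0.60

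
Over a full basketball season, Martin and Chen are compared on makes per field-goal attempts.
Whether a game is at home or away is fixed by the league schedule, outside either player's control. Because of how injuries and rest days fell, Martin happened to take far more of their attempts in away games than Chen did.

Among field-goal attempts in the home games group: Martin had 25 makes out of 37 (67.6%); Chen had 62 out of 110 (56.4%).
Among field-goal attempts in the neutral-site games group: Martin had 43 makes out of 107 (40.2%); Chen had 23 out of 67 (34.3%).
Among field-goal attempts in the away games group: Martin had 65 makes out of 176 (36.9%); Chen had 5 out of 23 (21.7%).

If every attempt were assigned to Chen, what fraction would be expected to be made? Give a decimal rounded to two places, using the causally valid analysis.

0.36

Within every game venue level Martin has the higher rate, yet pooled Chen does — Simpson's reversal.
Game venue differs across players for reasons unrelated to any effect of the player itself, and it separately predicts the outcome — a classic confounder. We must compare within game venue levels.
Standardising Chen to the population game venue mix: 0.283·62/110 + 0.335·23/67 + 0.383·5/23 = 0.357.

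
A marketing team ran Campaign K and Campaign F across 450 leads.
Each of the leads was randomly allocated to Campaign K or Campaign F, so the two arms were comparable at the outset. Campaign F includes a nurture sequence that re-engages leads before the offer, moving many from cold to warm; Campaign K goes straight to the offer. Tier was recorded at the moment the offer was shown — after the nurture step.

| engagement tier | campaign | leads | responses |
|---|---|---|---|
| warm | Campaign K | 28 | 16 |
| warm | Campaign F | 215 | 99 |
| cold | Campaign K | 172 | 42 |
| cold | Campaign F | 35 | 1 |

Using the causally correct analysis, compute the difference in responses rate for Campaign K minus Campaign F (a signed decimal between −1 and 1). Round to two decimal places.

-0.11

Within every engagement tier level Campaign K has the higher rate, yet pooled Campaign F does — Simpson's reversal.
Stratifying would compare campaigns among leads the campaigns themselves sorted into engagement tier groups — a form of selection on an intermediate. The unconditioned pooled rates give the total causal effect.
The causal difference is the pooled difference: 0.290 − 0.400 = -0.110.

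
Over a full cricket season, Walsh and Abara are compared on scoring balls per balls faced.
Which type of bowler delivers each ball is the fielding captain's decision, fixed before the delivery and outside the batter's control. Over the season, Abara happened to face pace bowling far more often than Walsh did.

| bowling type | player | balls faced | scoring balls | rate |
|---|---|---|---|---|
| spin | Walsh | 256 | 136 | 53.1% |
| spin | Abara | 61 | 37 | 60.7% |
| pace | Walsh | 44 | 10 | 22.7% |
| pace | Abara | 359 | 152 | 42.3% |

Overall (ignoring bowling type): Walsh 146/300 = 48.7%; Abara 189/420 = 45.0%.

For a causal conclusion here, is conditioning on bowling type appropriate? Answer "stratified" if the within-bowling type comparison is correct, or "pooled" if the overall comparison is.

The stratified and pooled comparisons disagree (Abara wins within each bowling type; Walsh wins overall), so the answer turns on the causal role of bowling type.
The imbalance in bowling type arose from how balls faced were allocated, not from anything the player did; and bowling type independently affects the outcome. The pooled gap is confounded — condition on bowling type.
Within each level — spin: 53.1% vs 60.7%; pace: 22.7% vs 42.3% — Abara is higher every time.

stratified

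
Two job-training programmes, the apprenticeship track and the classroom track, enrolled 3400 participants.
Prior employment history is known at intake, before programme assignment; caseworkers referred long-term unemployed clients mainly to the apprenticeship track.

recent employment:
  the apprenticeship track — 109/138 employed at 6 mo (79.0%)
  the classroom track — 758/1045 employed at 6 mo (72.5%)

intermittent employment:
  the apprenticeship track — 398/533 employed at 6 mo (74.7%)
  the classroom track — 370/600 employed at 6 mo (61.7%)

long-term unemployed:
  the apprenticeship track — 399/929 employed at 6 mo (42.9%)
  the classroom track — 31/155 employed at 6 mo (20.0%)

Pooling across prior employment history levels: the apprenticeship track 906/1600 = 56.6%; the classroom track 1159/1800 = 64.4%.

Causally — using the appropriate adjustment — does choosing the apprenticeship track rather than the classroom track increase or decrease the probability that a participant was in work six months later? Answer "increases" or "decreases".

Nothing the programme does changes prior employment history; the imbalance is an allocation artefact. With prior employment history also predicting the outcome, the pooled figure is confounded, and the within-stratum comparison is the causal one.
Within each level — recent employment: 79.0% vs 72.5%; intermittent employment: 74.7% vs 61.7%; long-term unemployed: 42.9% vs 20.0% — the apprenticeship track is higher every time.

increases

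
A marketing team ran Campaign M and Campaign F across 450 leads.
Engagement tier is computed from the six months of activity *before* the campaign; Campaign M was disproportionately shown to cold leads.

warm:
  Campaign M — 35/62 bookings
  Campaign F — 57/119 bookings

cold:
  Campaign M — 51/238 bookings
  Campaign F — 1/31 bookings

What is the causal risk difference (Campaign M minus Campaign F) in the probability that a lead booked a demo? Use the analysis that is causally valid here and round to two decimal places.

Engagement tier differs across campaigns for reasons unrelated to any effect of the campaign itself, and it separately predicts the outcome — a classic confounder. We must compare within engagement tier levels.
Adjusting over the population distribution of engagement tier: 0.402·(0.565−0.479) + 0.598·(0.214−0.032) = +0.143.

+0.14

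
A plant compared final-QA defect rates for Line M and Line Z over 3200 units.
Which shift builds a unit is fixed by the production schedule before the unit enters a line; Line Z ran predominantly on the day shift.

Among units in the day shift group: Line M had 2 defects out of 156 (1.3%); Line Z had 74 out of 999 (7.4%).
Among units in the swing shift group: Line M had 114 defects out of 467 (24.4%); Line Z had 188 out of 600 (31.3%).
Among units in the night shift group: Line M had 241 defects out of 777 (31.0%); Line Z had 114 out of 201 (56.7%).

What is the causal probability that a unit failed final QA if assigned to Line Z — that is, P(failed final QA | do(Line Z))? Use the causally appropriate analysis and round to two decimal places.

0.30

The shift-specific comparison favours Line M throughout, but the pooled figures favour Line Z. The question is whether to condition on shift.
Shift differs across lines for reasons unrelated to any effect of the line itself, and it separately predicts the outcome — a classic confounder. We must compare within shift levels.
Standardising Line Z to the population shift mix: 0.361·74/999 + 0.333·188/600 + 0.306·114/201 = 0.305.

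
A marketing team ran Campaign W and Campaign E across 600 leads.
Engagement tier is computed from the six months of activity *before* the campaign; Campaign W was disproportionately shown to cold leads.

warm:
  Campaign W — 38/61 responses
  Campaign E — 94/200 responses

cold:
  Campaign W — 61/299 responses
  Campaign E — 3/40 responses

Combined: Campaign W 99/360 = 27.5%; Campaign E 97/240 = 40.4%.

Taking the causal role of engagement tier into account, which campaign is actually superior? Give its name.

Campaign W

Campaign W is higher inside every engagement tier stratum but Campaign E is higher in aggregate. Whether to stratify depends on how engagement tier relates to the campaign.
Since engagement tier is a pre-existing factor (not a product of the campaign) and it affects the outcome on its own, it is a confounder. The stratified rates, not the pooled rate, identify the causal effect.
Within each level — warm: 62.3% vs 47.0%; cold: 20.4% vs 7.5% — Campaign W is higher every time.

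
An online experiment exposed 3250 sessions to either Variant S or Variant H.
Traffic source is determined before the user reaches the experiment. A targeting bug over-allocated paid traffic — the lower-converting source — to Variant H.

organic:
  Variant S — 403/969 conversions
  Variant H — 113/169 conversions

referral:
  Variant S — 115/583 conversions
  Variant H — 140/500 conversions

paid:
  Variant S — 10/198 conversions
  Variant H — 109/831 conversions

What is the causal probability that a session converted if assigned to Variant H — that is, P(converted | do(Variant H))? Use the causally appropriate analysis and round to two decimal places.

The imbalance in traffic source arose from how sessions were allocated, not from anything the variant did; and traffic source independently affects the outcome. The pooled gap is confounded — condition on traffic source.
Standardising Variant H to the population traffic source mix: 0.350·113/169 + 0.333·140/500 + 0.317·109/831 = 0.369.

0.37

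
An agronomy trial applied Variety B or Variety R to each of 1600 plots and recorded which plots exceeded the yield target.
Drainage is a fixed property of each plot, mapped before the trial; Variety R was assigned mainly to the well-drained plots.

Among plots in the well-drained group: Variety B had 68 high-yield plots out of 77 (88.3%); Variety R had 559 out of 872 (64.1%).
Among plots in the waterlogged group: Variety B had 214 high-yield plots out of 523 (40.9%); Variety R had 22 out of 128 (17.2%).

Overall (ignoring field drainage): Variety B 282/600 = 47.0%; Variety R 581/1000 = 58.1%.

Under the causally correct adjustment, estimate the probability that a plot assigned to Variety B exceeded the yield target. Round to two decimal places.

Within every field drainage level Variety B has the higher rate, yet pooled Variety R does — Simpson's reversal.
Since field drainage is a pre-existing factor (not a product of the variety) and it affects the outcome on its own, it is a confounder. The stratified rates, not the pooled rate, identify the causal effect.
Standardising Variety B to the population field drainage mix: 0.593·68/77 + 0.407·214/523 = 0.690.

0.69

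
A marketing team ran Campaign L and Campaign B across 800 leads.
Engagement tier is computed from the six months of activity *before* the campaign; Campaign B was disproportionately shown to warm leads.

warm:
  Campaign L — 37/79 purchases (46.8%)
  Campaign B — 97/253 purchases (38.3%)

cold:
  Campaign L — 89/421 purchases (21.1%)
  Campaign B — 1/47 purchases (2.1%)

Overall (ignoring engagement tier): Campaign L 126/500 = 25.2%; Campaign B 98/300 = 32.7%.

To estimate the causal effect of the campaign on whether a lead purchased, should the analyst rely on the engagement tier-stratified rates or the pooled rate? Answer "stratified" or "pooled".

Here engagement tier is a common cause — it drives both which campaign a case falls under and the outcome. The crude comparison mixes populations; the stratum-specific rates are the causally relevant ones.
Within each level — warm: 46.8% vs 38.3%; cold: 21.1% vs 2.1% — Campaign L is higher every time.

stratified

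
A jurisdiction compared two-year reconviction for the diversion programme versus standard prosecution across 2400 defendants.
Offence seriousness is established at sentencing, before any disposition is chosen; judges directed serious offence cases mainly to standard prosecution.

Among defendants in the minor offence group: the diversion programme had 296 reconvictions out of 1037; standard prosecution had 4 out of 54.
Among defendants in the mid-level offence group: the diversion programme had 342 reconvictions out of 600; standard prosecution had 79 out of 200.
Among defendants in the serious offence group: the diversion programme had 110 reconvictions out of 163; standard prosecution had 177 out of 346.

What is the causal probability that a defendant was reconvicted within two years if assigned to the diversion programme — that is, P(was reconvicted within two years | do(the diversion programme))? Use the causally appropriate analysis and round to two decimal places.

0.46

The stratified and pooled comparisons disagree (standard prosecution wins within each offence seriousness; the diversion programme wins overall), so the answer turns on the causal role of offence seriousness.
Offence seriousness is set before the disposition has any effect — it is not caused by the disposition — and it independently drives the outcome. That makes it a confounder, so the causal comparison is within offence seriousness levels.
Standardising the diversion programme to the population offence seriousness mix: 0.455·296/1037 + 0.333·342/600 + 0.212·110/163 = 0.463.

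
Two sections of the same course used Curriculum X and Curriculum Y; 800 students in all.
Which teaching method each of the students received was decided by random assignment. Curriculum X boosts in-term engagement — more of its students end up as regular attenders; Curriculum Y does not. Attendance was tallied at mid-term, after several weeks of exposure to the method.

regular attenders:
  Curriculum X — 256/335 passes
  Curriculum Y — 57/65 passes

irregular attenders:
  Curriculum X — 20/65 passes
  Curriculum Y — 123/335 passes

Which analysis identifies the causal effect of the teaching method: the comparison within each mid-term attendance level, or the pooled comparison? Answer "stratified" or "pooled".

Curriculum Y is higher inside every mid-term attendance stratum but Curriculum X is higher in aggregate. Whether to stratify depends on how mid-term attendance relates to the teaching method.
Mid-term attendance here is a post-treatment variable shaped by the teaching method; conditioning on it would introduce bias rather than remove it. The overall comparison is the causal one.
Pooled: Curriculum X 69.0% vs Curriculum Y 45.0%; Curriculum X is higher overall.

pooled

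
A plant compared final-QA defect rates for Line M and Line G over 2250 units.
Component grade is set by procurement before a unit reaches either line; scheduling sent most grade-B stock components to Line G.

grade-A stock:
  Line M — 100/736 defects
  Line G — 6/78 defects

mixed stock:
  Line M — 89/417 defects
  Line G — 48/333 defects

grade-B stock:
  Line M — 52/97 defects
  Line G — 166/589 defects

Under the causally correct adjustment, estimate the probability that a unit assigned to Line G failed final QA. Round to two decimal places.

Line G is lower inside every component grade stratum but Line M is lower in aggregate. Whether to stratify depends on how component grade relates to the line.
Component grade satisfies the back-door criterion: it is not a descendant of the line, and it blocks the spurious path from line to outcome. Adjusting for it (i.e., using the within-component grade rates) gives the causal effect.
Standardising Line G to the population component grade mix: 0.362·6/78 + 0.333·48/333 + 0.305·166/589 = 0.162.

0.16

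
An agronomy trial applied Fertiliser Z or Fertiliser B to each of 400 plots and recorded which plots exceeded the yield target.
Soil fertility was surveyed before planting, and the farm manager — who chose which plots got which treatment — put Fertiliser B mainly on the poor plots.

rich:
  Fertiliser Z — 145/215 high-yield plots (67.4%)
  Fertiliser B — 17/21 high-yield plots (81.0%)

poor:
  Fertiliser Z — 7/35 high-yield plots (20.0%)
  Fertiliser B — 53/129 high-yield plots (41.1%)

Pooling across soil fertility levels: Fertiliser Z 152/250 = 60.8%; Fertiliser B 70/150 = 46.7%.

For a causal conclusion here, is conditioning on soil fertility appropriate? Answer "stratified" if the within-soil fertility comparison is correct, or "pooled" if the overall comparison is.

stratified

The imbalance in soil fertility arose from how plots were allocated, not from anything the fertiliser did; and soil fertility independently affects the outcome. The pooled gap is confounded — condition on soil fertility.
Within each level — rich: 67.4% vs 81.0%; poor: 20.0% vs 41.1% — Fertiliser B is higher every time.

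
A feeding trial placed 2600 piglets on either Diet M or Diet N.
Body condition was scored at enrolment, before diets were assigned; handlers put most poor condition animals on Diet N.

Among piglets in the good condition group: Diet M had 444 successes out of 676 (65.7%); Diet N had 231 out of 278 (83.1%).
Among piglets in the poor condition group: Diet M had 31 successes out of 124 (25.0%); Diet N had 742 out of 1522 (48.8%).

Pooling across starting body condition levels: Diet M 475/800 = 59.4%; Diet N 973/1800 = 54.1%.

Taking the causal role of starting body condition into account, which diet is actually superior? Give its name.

Diet N

Starting body condition differs across diets for reasons unrelated to any effect of the diet itself, and it separately predicts the outcome — a classic confounder. We must compare within starting body condition levels.
Within each level — good condition: 65.7% vs 83.1%; poor condition: 25.0% vs 48.8% — Diet N is higher every time.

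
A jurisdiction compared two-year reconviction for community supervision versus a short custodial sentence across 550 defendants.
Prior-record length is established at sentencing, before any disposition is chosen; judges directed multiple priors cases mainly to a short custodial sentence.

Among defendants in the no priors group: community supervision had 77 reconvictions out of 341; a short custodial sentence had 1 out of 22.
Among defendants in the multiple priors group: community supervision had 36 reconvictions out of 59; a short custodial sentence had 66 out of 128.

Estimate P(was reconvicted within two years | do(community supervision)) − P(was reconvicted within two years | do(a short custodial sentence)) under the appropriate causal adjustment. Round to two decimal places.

+0.15

Since prior-record length is a pre-existing factor (not a product of the disposition) and it affects the outcome on its own, it is a confounder. The stratified rates, not the pooled rate, identify the causal effect.
Adjusting over the population distribution of prior-record length: 0.660·(0.226−0.045) + 0.340·(0.610−0.516) = +0.151.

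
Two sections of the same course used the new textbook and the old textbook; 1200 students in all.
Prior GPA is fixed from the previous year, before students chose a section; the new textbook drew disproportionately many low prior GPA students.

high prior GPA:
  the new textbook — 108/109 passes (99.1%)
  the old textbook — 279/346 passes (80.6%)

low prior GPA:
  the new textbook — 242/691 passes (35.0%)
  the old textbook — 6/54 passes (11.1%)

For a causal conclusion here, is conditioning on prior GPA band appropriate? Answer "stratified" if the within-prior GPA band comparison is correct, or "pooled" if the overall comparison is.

stratified

Within every prior GPA band level the new textbook has the higher rate, yet pooled the old textbook does — Simpson's reversal.
Since prior GPA band is a pre-existing factor (not a product of the teaching method) and it affects the outcome on its own, it is a confounder. The stratified rates, not the pooled rate, identify the causal effect.
Within each level — high prior GPA: 99.1% vs 80.6%; low prior GPA: 35.0% vs 11.1% — the new textbook is higher every time.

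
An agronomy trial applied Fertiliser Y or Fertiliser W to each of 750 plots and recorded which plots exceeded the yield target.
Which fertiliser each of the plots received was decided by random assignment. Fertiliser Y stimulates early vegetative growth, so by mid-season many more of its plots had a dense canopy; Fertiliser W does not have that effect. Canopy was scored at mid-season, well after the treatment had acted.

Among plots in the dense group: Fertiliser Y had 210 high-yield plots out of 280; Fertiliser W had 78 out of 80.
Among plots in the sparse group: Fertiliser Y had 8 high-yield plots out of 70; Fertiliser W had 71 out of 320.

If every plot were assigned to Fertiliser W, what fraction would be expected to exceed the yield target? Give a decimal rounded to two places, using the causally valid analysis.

Mid-season canopy is downstream of the fertiliser. One should not condition on a consequence of treatment, so the overall rates are the right comparison.
So P(outcome | do(Fertiliser W)) is just the pooled rate for Fertiliser W: 149/400 = 0.372.

0.37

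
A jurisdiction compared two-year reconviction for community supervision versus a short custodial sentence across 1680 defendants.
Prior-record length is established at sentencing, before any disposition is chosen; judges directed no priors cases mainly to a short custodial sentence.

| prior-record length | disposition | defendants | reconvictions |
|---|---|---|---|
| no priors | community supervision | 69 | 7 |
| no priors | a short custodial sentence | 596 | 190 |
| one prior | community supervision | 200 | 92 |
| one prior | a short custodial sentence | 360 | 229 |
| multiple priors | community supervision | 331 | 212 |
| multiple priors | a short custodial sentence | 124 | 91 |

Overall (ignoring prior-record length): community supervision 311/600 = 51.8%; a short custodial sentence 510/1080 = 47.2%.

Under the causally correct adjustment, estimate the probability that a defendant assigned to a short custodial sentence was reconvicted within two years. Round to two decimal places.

community supervision is lower inside every prior-record length stratum but a short custodial sentence is lower in aggregate. Whether to stratify depends on how prior-record length relates to the disposition.
The imbalance in prior-record length arose from how defendants were allocated, not from anything the disposition did; and prior-record length independently affects the outcome. The pooled gap is confounded — condition on prior-record length.
Standardising a short custodial sentence to the population prior-record length mix: 0.396·190/596 + 0.333·229/360 + 0.271·91/124 = 0.537.

0.54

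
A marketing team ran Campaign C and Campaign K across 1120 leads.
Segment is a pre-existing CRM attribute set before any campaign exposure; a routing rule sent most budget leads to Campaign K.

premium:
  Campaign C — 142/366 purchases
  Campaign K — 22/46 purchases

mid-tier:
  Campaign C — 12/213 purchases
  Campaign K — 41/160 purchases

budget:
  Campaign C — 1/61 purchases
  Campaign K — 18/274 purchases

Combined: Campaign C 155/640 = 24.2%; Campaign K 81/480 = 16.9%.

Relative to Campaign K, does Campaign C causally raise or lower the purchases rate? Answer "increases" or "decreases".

Within every customer segment level Campaign K has the higher rate, yet pooled Campaign C does — Simpson's reversal.
Nothing the campaign does changes customer segment; the imbalance is an allocation artefact. With customer segment also predicting the outcome, the pooled figure is confounded, and the within-stratum comparison is the causal one.
Within each level — premium: 38.8% vs 47.8%; mid-tier: 5.6% vs 25.6%; budget: 1.6% vs 6.6% — Campaign K is higher every time.

decreases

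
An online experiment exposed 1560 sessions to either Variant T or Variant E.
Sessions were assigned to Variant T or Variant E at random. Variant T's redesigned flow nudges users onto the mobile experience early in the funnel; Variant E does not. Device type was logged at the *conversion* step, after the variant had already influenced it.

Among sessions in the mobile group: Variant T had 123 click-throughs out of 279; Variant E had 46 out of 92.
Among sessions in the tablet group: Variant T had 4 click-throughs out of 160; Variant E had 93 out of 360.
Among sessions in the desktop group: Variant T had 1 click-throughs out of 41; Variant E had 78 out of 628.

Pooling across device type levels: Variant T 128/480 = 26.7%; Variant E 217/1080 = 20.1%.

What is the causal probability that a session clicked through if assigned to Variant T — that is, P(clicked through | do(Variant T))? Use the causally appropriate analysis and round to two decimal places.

Variant E is higher inside every device type stratum but Variant T is higher in aggregate. Whether to stratify depends on how device type relates to the variant.
Because the variant influences device type, device type is a post-treatment mediator, not a confounder. Stratifying on it would bias the estimate; the causal effect is the crude pooled difference.
So P(outcome | do(Variant T)) is just the pooled rate for Variant T: 128/480 = 0.267.

0.27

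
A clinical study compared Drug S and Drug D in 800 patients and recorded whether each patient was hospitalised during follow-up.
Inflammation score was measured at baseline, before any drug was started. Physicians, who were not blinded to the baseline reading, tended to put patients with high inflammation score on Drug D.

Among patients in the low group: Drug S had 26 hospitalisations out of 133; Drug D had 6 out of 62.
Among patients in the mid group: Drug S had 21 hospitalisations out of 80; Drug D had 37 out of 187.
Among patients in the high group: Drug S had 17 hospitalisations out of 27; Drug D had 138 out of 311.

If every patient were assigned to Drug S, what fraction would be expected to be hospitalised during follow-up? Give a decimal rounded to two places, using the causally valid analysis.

0.40

Inflammation score satisfies the back-door criterion: it is not a descendant of the drug, and it blocks the spurious path from drug to outcome. Adjusting for it (i.e., using the within-inflammation score rates) gives the causal effect.
Standardising Drug S to the population inflammation score mix: 0.244·26/133 + 0.334·21/80 + 0.422·17/27 = 0.401.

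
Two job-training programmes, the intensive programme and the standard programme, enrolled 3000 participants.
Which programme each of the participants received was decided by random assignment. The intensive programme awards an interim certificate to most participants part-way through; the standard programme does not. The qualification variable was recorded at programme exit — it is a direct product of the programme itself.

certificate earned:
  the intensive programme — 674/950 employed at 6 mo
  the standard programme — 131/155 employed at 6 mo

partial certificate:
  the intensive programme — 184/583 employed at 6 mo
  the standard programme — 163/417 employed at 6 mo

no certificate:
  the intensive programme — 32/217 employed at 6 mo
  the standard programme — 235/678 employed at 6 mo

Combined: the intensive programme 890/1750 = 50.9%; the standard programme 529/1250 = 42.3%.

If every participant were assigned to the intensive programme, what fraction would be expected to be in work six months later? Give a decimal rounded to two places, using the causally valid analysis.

the standard programme is higher inside every qualification attained during the programme stratum but the intensive programme is higher in aggregate. Whether to stratify depends on how qualification attained during the programme relates to the programme.
Qualification attained during the programme lies on the pathway programme → qualification attained during the programme → outcome, so adjusting for it blocks the indirect effect. For the total causal effect of programme, use the unadjusted pooled rates.
So P(outcome | do(the intensive programme)) is just the pooled rate for the intensive programme: 890/1750 = 0.509.

0.51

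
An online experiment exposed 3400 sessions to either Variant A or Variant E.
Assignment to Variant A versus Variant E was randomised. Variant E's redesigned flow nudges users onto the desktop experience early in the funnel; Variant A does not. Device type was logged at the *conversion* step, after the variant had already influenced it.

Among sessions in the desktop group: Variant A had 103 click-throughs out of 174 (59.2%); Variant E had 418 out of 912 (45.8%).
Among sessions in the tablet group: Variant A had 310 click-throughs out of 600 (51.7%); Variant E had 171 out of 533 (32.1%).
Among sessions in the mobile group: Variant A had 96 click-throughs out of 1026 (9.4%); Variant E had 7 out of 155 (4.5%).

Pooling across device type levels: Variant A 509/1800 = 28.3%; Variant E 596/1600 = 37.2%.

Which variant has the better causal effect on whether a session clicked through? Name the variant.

Device type is recorded after the variant and is itself shifted by it — it sits on the causal path from variant to outcome. Conditioning on a mediator would strip out part of the effect we want; the pooled comparison gives the total causal effect.
Pooled: Variant A 28.3% vs Variant E 37.2%; Variant E is higher overall.

Variant E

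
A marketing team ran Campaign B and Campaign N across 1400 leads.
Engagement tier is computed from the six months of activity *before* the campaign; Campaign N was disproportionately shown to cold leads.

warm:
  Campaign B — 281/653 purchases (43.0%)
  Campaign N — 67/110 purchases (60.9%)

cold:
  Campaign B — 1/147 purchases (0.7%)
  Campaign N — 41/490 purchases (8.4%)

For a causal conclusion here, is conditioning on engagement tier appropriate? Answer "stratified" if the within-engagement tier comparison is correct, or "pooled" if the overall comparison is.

Engagement tier is set before the campaign has any effect — it is not caused by the campaign — and it independently drives the outcome. That makes it a confounder, so the causal comparison is within engagement tier levels.
Within each level — warm: 43.0% vs 60.9%; cold: 0.7% vs 8.4% — Campaign N is higher every time.

stratified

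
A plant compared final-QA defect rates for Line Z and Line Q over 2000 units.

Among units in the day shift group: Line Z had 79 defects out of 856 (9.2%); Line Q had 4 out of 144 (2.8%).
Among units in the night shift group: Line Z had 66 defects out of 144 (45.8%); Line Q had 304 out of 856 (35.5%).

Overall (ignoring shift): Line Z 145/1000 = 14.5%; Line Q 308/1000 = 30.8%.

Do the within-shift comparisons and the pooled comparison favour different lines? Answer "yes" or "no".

Within each shift level (day shift 9.2% vs 2.8%; night shift 45.8% vs 35.5%), Line Q has the lower rate every time. Pooled: 14.5% vs 30.8% — Line Z has the lower rate overall. The two comparisons disagree.

yes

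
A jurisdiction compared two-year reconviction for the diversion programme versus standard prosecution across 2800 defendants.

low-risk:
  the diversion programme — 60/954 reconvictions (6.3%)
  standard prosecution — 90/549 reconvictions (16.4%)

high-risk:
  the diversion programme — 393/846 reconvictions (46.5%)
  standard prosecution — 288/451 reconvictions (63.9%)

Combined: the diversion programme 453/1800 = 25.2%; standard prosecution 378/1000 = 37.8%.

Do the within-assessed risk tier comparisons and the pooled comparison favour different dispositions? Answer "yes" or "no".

Within each assessed risk tier level (low-risk 6.3% vs 16.4%; high-risk 46.5% vs 63.9%), the diversion programme has the lower rate every time. Pooled: 25.2% vs 37.8% — the diversion programme has the lower rate overall. They agree.

no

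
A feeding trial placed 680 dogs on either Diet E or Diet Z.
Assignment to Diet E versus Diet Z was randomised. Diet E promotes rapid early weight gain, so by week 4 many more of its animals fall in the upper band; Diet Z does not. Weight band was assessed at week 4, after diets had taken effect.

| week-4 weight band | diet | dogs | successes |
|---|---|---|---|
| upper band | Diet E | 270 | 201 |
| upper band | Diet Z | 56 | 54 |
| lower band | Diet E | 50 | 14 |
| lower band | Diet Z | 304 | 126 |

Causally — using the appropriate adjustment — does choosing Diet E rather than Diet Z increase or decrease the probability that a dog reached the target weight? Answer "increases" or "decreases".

increases

Within every week-4 weight band level Diet Z has the higher rate, yet pooled Diet E does — Simpson's reversal.
Week-4 weight band is recorded after the diet and is itself shifted by it — it sits on the causal path from diet to outcome. Conditioning on a mediator would strip out part of the effect we want; the pooled comparison gives the total causal effect.
Pooled: Diet E 67.2% vs Diet Z 50.0%; Diet E is higher overall.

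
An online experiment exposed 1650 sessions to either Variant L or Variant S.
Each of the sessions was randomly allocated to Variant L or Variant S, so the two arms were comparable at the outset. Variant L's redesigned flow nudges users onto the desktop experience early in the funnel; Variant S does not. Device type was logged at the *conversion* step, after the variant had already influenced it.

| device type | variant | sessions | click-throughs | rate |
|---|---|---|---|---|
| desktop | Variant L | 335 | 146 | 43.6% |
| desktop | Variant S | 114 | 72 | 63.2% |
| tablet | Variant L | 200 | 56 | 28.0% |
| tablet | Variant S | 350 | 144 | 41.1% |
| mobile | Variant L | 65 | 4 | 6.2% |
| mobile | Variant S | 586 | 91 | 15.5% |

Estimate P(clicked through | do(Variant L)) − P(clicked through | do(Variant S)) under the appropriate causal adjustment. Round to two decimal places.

Because the variant influences device type, device type is a post-treatment mediator, not a confounder. Stratifying on it would bias the estimate; the causal effect is the crude pooled difference.
The causal difference is the pooled difference: 0.343 − 0.292 = +0.051.

+0.05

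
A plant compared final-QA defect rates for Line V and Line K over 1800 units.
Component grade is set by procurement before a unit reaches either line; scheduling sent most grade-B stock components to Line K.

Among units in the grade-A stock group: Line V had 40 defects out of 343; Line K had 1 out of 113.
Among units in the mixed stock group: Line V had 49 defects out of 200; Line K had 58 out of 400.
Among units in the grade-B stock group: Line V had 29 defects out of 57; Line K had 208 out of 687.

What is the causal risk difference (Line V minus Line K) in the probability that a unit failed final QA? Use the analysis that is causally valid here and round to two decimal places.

Component grade differs across lines for reasons unrelated to any effect of the line itself, and it separately predicts the outcome — a classic confounder. We must compare within component grade levels.
Adjusting over the population distribution of component grade: 0.253·(0.117−0.009) + 0.333·(0.245−0.145) + 0.413·(0.509−0.303) = +0.146.

+0.15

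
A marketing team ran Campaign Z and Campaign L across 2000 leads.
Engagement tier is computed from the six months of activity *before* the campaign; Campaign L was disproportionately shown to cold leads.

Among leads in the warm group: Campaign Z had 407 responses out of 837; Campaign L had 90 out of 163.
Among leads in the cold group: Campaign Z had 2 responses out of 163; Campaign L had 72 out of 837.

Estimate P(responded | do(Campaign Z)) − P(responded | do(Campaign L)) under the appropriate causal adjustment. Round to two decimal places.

-0.07

Engagement tier satisfies the back-door criterion: it is not a descendant of the campaign, and it blocks the spurious path from campaign to outcome. Adjusting for it (i.e., using the within-engagement tier rates) gives the causal effect.
Adjusting over the population distribution of engagement tier: 0.500·(0.486−0.552) + 0.500·(0.012−0.086) = -0.070.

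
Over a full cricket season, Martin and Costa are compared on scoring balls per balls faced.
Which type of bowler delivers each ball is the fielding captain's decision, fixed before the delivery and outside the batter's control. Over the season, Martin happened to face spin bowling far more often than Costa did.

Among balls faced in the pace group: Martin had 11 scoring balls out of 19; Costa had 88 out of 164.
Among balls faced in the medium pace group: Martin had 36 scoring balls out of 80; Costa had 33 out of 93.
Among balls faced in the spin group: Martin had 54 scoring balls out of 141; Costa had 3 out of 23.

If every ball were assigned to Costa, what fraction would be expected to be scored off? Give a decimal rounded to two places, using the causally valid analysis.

0.35

The stratified and pooled comparisons disagree (Martin wins within each bowling type; Costa wins overall), so the answer turns on the causal role of bowling type.
Bowling type satisfies the back-door criterion: it is not a descendant of the player, and it blocks the spurious path from player to outcome. Adjusting for it (i.e., using the within-bowling type rates) gives the causal effect.
Standardising Costa to the population bowling type mix: 0.352·88/164 + 0.333·33/93 + 0.315·3/23 = 0.348.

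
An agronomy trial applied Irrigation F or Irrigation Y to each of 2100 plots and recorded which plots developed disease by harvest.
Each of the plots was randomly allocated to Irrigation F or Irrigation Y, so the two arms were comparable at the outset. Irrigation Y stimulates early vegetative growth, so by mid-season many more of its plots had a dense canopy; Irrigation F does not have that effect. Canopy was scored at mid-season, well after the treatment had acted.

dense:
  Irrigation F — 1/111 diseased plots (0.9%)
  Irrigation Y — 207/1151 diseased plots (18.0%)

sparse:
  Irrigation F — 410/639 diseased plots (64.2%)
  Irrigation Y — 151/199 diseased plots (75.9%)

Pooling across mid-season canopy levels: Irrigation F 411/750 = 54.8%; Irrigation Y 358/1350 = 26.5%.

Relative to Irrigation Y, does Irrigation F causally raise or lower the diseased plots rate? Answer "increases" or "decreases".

increases

Mid-season canopy is recorded after the irrigation and is itself shifted by it — it sits on the causal path from irrigation to outcome. Conditioning on a mediator would strip out part of the effect we want; the pooled comparison gives the total causal effect.
Pooled: Irrigation F 54.8% vs Irrigation Y 26.5%; Irrigation Y is lower overall.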